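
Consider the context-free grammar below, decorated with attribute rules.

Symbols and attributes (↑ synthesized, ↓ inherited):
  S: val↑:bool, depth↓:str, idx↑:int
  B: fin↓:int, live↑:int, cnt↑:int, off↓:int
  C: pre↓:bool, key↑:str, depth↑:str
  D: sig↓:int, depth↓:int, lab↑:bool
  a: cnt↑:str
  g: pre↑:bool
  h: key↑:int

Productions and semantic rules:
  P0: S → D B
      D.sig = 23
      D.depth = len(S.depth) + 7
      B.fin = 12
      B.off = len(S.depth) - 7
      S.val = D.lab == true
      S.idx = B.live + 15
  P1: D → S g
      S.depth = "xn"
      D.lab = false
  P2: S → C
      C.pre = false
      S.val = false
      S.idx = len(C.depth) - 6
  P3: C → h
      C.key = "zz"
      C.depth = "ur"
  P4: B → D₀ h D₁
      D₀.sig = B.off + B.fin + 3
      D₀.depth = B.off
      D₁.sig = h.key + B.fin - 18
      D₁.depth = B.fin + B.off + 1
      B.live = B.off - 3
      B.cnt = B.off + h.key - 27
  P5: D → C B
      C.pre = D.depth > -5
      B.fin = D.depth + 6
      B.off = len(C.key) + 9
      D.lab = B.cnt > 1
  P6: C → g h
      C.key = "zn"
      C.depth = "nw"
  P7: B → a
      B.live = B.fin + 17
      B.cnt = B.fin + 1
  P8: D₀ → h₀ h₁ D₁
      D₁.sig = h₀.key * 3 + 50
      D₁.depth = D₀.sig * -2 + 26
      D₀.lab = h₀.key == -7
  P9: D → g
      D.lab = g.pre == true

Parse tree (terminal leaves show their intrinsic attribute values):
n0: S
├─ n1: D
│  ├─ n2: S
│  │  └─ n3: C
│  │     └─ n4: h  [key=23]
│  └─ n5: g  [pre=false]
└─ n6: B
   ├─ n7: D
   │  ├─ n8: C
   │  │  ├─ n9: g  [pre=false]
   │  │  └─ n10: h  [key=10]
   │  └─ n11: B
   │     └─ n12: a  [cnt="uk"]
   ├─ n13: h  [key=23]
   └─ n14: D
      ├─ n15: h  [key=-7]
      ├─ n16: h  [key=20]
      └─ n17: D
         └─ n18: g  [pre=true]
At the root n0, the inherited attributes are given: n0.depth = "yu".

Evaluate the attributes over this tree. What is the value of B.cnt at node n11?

1. n0.depth = "yu"  [given at root]
2. n1.sig = 23  [23]
3. n1.depth = 9  [len(S.depth) + 7]
4. n2.depth = "xn"  ["xn"]
5. n3.pre = false  [false]
6. n4.key = 23  [terminal]
7. n3.key = "zz"  ["zz"]
8. n3.depth = "ur"  ["ur"]
9. n2.val = false  [false]
10. n2.idx = -4  [len(C.depth) - 6]
11. n5.pre = false  [terminal]
12. n1.lab = false  [false]
13. n6.fin = 12  [12]
14. n6.off = -5  [len(S.depth) - 7]
15. n7.sig = 10  [B.off + B.fin + 3]
16. n7.depth = -5  [B.off]
17. n8.pre = false  [D.depth > -5]
18. n9.pre = false  [terminal]
19. n10.key = 10  [terminal]
20. n8.key = "zn"  ["zn"]
21. n8.depth = "nw"  ["nw"]
22. n11.fin = 1  [D.depth + 6]
23. n11.off = 11  [len(C.key) + 9]
24. n12.cnt = "uk"  [terminal]
25. n11.live = 18  [B.fin + 17]
26. n11.cnt = 2  [B.fin + 1]
27. n7.lab = true  [B.cnt > 1]
28. n13.key = 23  [terminal]
29. n14.sig = 17  [h.key + B.fin - 18]
30. n14.depth = 8  [B.fin + B.off + 1]
31. n15.key = -7  [terminal]
32. n16.key = 20  [terminal]
33. n17.sig = 29  [h₀.key * 3 + 50]
34. n17.depth = -8  [D₀.sig * -2 + 26]
35. n18.pre = true  [terminal]
36. n17.lab = true  [g.pre == true]
37. n14.lab = true  [h₀.key == -7]
38. n6.live = -8  [B.off - 3]
39. n6.cnt = -9  [B.off + h.key - 27]
40. n0.val = false  [D.lab == true]
41. n0.idx = 7  [B.live + 15]

2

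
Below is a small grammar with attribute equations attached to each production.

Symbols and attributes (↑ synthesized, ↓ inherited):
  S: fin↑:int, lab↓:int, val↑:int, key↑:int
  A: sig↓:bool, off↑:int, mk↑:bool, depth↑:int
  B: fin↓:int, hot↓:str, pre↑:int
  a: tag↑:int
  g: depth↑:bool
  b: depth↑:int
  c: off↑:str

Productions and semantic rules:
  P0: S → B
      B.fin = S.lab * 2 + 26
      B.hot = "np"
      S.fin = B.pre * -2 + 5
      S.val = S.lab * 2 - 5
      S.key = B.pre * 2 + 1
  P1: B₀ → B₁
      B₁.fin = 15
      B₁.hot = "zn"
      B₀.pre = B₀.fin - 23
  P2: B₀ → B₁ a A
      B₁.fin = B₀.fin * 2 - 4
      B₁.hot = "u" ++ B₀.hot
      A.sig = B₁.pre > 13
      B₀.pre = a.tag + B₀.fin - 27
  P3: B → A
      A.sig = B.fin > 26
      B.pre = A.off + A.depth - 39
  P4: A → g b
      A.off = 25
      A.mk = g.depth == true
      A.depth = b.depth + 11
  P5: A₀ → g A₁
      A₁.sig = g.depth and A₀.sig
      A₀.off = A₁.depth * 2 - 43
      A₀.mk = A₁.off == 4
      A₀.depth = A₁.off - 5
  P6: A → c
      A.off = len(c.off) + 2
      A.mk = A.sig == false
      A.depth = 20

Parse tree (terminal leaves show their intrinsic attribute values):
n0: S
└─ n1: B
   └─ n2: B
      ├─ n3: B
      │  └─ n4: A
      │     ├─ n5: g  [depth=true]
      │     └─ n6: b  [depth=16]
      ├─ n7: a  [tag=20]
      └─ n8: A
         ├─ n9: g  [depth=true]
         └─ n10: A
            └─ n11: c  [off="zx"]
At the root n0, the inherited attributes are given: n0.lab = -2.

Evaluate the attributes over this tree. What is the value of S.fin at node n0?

1. n0.lab = -2  [given at root]
2. n1.fin = 22  [S.lab * 2 + 26]
3. n1.hot = "np"  ["np"]
4. n2.fin = 15  [15]
5. n2.hot = "zn"  ["zn"]
6. n3.fin = 26  [B₀.fin * 2 - 4]
7. n3.hot = "uzn"  ["u" ++ B₀.hot]
8. n4.sig = false  [B.fin > 26]
9. n5.depth = true  [terminal]
10. n6.depth = 16  [terminal]
11. n4.off = 25  [25]
12. n4.mk = true  [g.depth == true]
13. n4.depth = 27  [b.depth + 11]
14. n3.pre = 13  [A.off + A.depth - 39]
15. n7.tag = 20  [terminal]
16. n8.sig = false  [B₁.pre > 13]
17. n9.depth = true  [terminal]
18. n10.sig = false  [g.depth and A₀.sig]
19. n11.off = "zx"  [terminal]
20. n10.off = 4  [len(c.off) + 2]
21. n10.mk = true  [A.sig == false]
22. n10.depth = 20  [20]
23. n8.off = -3  [A₁.depth * 2 - 43]
24. n8.mk = true  [A₁.off == 4]
25. n8.depth = -1  [A₁.off - 5]
26. n2.pre = 8  [a.tag + B₀.fin - 27]
27. n1.pre = -1  [B₀.fin - 23]
28. n0.fin = 7  [B.pre * -2 + 5]
29. n0.val = -9  [S.lab * 2 - 5]
30. n0.key = -1  [B.pre * 2 + 1]

7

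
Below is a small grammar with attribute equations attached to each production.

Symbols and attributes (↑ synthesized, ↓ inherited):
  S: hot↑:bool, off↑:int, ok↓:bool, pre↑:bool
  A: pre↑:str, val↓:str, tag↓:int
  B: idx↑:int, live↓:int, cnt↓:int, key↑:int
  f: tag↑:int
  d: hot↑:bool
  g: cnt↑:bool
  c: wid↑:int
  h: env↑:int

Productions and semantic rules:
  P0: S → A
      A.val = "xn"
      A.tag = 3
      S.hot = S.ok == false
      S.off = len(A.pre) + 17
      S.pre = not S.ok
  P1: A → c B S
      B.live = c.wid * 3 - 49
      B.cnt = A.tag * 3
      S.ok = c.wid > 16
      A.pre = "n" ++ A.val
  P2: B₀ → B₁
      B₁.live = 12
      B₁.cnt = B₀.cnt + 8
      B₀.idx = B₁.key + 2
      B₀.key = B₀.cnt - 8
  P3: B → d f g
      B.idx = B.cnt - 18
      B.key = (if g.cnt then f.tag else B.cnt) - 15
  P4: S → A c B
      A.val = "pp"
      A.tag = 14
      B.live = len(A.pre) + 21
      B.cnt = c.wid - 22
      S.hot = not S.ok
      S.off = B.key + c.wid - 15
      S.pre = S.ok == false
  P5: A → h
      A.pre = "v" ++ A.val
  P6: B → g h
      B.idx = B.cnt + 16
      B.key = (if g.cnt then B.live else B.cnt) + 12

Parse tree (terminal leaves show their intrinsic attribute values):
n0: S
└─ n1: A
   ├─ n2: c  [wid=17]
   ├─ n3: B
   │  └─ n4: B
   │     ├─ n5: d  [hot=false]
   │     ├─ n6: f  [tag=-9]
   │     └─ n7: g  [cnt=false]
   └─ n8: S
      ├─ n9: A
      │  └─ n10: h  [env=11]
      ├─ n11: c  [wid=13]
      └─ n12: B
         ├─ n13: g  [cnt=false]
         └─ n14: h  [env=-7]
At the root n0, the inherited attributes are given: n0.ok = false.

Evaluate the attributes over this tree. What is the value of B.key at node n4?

2

1. n0.ok = false  [given at root]
2. n1.val = "xn"  ["xn"]
3. n1.tag = 3  [3]
4. n2.wid = 17  [terminal]
5. n3.live = 2  [c.wid * 3 - 49]
6. n3.cnt = 9  [A.tag * 3]
7. n4.live = 12  [12]
8. n4.cnt = 17  [B₀.cnt + 8]
9. n5.hot = false  [terminal]
10. n6.tag = -9  [terminal]
11. n7.cnt = false  [terminal]
12. n4.idx = -1  [B.cnt - 18]
13. n4.key = 2  [(if g.cnt then f.tag else B.cnt) - 15]
14. n3.idx = 4  [B₁.key + 2]
15. n3.key = 1  [B₀.cnt - 8]
16. n8.ok = true  [c.wid > 16]
17. n9.val = "pp"  ["pp"]
18. n9.tag = 14  [14]
19. n10.env = 11  [terminal]
20. n9.pre = "vpp"  ["v" ++ A.val]
21. n11.wid = 13  [terminal]
22. n12.live = 24  [len(A.pre) + 21]
23. n12.cnt = -9  [c.wid - 22]
24. n13.cnt = false  [terminal]
25. n14.env = -7  [terminal]
26. n12.idx = 7  [B.cnt + 16]
27. n12.key = 3  [(if g.cnt then B.live else B.cnt) + 12]
28. n8.hot = false  [not S.ok]
29. n8.off = 1  [B.key + c.wid - 15]
30. n8.pre = false  [S.ok == false]
31. n1.pre = "nxn"  ["n" ++ A.val]
32. n0.hot = true  [S.ok == false]
33. n0.off = 20  [len(A.pre) + 17]
34. n0.pre = true  [not S.ok]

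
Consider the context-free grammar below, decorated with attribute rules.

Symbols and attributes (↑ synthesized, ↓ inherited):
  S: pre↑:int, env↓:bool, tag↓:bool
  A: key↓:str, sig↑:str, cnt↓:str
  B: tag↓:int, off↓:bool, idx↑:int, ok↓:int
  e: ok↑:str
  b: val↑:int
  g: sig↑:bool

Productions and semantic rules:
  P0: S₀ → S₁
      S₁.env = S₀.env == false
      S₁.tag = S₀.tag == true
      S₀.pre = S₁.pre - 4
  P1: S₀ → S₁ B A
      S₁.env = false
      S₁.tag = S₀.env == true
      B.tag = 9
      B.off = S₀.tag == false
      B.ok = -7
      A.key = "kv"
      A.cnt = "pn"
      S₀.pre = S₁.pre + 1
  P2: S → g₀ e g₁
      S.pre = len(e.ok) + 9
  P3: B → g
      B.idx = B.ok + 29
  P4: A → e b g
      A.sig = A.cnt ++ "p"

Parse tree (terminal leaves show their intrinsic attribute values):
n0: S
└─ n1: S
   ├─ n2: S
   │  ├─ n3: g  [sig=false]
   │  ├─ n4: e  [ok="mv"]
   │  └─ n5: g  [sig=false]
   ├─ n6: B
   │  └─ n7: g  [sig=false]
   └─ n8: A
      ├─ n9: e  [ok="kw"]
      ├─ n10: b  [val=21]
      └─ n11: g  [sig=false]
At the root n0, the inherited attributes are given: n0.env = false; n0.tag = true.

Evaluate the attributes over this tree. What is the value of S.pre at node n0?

8

1. n0.env = false  [given at root]
2. n0.tag = true  [given at root]
3. n1.env = true  [S₀.env == false]
4. n1.tag = true  [S₀.tag == true]
5. n2.env = false  [false]
6. n2.tag = true  [S₀.env == true]
7. n3.sig = false  [terminal]
8. n4.ok = "mv"  [terminal]
9. n5.sig = false  [terminal]
10. n2.pre = 11  [len(e.ok) + 9]
11. n6.tag = 9  [9]
12. n6.off = false  [S₀.tag == false]
13. n6.ok = -7  [-7]
14. n7.sig = false  [terminal]
15. n6.idx = 22  [B.ok + 29]
16. n8.key = "kv"  ["kv"]
17. n8.cnt = "pn"  ["pn"]
18. n9.ok = "kw"  [terminal]
19. n10.val = 21  [terminal]
20. n11.sig = false  [terminal]
21. n8.sig = "pnp"  [A.cnt ++ "p"]
22. n1.pre = 12  [S₁.pre + 1]
23. n0.pre = 8  [S₁.pre - 4]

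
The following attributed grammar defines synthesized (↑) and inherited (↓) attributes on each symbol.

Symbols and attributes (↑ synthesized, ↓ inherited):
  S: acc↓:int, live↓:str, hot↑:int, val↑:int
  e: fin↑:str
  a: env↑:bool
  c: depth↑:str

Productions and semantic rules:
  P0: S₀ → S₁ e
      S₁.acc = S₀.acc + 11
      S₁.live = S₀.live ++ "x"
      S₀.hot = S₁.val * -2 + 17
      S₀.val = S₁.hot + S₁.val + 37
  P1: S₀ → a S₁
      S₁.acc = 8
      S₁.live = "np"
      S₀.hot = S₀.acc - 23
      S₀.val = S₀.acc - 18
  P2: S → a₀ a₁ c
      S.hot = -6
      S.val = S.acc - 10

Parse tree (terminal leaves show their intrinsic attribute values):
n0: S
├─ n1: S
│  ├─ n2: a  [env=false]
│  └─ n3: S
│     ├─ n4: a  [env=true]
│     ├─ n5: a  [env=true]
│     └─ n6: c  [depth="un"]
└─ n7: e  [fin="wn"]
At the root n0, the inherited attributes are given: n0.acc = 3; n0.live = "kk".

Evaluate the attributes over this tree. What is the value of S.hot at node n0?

1. n0.acc = 3  [given at root]
2. n0.live = "kk"  [given at root]
3. n1.acc = 14  [S₀.acc + 11]
4. n1.live = "kkx"  [S₀.live ++ "x"]
5. n2.env = false  [terminal]
6. n3.acc = 8  [8]
7. n3.live = "np"  ["np"]
8. n4.env = true  [terminal]
9. n5.env = true  [terminal]
10. n6.depth = "un"  [terminal]
11. n3.hot = -6  [-6]
12. n3.val = -2  [S.acc - 10]
13. n1.hot = -9  [S₀.acc - 23]
14. n1.val = -4  [S₀.acc - 18]
15. n7.fin = "wn"  [terminal]
16. n0.hot = 25  [S₁.val * -2 + 17]
17. n0.val = 24  [S₁.hot + S₁.val + 37]

25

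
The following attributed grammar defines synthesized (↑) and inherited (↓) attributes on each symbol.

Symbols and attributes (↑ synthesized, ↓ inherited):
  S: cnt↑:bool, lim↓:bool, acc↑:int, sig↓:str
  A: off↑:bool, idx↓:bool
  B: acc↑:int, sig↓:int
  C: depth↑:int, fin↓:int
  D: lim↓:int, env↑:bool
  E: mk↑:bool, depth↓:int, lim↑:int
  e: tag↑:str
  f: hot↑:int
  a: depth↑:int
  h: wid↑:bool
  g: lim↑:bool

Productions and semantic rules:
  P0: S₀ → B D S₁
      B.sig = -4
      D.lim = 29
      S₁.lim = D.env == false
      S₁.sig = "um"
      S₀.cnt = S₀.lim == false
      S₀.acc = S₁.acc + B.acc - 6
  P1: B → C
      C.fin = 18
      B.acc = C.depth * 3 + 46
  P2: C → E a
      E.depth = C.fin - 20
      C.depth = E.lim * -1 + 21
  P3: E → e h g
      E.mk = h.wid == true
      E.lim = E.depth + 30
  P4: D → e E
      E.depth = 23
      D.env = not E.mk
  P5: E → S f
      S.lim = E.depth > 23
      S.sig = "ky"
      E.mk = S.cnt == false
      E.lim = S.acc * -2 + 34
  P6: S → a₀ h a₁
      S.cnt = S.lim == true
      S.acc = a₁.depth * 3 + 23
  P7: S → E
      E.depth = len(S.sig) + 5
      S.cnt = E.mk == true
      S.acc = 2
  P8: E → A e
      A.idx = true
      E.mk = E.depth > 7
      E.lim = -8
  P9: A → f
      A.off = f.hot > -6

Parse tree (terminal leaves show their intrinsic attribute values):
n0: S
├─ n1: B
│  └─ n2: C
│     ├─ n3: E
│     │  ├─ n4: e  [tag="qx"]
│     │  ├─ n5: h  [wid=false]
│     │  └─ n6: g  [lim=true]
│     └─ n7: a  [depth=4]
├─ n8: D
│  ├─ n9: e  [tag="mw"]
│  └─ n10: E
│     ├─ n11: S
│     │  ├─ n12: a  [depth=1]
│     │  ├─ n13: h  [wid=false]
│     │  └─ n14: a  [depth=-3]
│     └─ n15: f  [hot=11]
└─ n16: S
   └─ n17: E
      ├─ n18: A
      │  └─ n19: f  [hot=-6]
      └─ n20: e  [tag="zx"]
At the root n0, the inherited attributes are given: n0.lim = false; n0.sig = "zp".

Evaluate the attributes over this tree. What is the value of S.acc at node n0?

1. n0.lim = false  [given at root]
2. n0.sig = "zp"  [given at root]
3. n1.sig = -4  [-4]
4. n2.fin = 18  [18]
5. n3.depth = -2  [C.fin - 20]
6. n4.tag = "qx"  [terminal]
7. n5.wid = false  [terminal]
8. n6.lim = true  [terminal]
9. n3.mk = false  [h.wid == true]
10. n3.lim = 28  [E.depth + 30]
11. n7.depth = 4  [terminal]
12. n2.depth = -7  [E.lim * -1 + 21]
13. n1.acc = 25  [C.depth * 3 + 46]
14. n8.lim = 29  [29]
15. n9.tag = "mw"  [terminal]
16. n10.depth = 23  [23]
17. n11.lim = false  [E.depth > 23]
18. n11.sig = "ky"  ["ky"]
19. n12.depth = 1  [terminal]
20. n13.wid = false  [terminal]
21. n14.depth = -3  [terminal]
22. n11.cnt = false  [S.lim == true]
23. n11.acc = 14  [a₁.depth * 3 + 23]
24. n15.hot = 11  [terminal]
25. n10.mk = true  [S.cnt == false]
26. n10.lim = 6  [S.acc * -2 + 34]
27. n8.env = false  [not E.mk]
28. n16.lim = true  [D.env == false]
29. n16.sig = "um"  ["um"]
30. n17.depth = 7  [len(S.sig) + 5]
31. n18.idx = true  [true]
32. n19.hot = -6  [terminal]
33. n18.off = false  [f.hot > -6]
34. n20.tag = "zx"  [terminal]
35. n17.mk = false  [E.depth > 7]
36. n17.lim = -8  [-8]
37. n16.cnt = false  [E.mk == true]
38. n16.acc = 2  [2]
39. n0.cnt = true  [S₀.lim == false]
40. n0.acc = 21  [S₁.acc + B.acc - 6]

21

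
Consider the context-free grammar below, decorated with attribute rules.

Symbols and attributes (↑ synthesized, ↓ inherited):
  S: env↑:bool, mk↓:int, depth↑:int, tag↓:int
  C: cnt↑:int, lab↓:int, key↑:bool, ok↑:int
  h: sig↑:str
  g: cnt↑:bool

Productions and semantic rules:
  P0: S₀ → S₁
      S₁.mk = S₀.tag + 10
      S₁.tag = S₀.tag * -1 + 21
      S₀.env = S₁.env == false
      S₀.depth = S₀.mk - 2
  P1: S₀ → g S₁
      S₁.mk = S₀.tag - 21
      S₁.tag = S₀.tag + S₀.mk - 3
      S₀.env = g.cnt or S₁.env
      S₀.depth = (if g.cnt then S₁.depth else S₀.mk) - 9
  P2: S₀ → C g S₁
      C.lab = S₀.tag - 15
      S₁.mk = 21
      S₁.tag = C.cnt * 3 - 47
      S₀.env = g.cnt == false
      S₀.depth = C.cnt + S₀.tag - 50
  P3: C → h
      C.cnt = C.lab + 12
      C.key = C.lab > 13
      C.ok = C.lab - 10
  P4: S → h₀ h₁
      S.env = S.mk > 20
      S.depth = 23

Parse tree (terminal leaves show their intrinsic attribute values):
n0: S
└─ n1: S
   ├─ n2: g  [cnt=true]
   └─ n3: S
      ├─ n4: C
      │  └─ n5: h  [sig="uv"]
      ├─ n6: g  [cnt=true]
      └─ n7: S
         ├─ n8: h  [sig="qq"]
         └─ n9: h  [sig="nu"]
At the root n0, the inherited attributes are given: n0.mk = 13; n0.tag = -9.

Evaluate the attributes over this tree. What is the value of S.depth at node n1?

-6

1. n0.mk = 13  [given at root]
2. n0.tag = -9  [given at root]
3. n1.mk = 1  [S₀.tag + 10]
4. n1.tag = 30  [S₀.tag * -1 + 21]
5. n2.cnt = true  [terminal]
6. n3.mk = 9  [S₀.tag - 21]
7. n3.tag = 28  [S₀.tag + S₀.mk - 3]
8. n4.lab = 13  [S₀.tag - 15]
9. n5.sig = "uv"  [terminal]
10. n4.cnt = 25  [C.lab + 12]
11. n4.key = false  [C.lab > 13]
12. n4.ok = 3  [C.lab - 10]
13. n6.cnt = true  [terminal]
14. n7.mk = 21  [21]
15. n7.tag = 28  [C.cnt * 3 - 47]
16. n8.sig = "qq"  [terminal]
17. n9.sig = "nu"  [terminal]
18. n7.env = true  [S.mk > 20]
19. n7.depth = 23  [23]
20. n3.env = false  [g.cnt == false]
21. n3.depth = 3  [C.cnt + S₀.tag - 50]
22. n1.env = true  [g.cnt or S₁.env]
23. n1.depth = -6  [(if g.cnt then S₁.depth else S₀.mk) - 9]
24. n0.env = false  [S₁.env == false]
25. n0.depth = 11  [S₀.mk - 2]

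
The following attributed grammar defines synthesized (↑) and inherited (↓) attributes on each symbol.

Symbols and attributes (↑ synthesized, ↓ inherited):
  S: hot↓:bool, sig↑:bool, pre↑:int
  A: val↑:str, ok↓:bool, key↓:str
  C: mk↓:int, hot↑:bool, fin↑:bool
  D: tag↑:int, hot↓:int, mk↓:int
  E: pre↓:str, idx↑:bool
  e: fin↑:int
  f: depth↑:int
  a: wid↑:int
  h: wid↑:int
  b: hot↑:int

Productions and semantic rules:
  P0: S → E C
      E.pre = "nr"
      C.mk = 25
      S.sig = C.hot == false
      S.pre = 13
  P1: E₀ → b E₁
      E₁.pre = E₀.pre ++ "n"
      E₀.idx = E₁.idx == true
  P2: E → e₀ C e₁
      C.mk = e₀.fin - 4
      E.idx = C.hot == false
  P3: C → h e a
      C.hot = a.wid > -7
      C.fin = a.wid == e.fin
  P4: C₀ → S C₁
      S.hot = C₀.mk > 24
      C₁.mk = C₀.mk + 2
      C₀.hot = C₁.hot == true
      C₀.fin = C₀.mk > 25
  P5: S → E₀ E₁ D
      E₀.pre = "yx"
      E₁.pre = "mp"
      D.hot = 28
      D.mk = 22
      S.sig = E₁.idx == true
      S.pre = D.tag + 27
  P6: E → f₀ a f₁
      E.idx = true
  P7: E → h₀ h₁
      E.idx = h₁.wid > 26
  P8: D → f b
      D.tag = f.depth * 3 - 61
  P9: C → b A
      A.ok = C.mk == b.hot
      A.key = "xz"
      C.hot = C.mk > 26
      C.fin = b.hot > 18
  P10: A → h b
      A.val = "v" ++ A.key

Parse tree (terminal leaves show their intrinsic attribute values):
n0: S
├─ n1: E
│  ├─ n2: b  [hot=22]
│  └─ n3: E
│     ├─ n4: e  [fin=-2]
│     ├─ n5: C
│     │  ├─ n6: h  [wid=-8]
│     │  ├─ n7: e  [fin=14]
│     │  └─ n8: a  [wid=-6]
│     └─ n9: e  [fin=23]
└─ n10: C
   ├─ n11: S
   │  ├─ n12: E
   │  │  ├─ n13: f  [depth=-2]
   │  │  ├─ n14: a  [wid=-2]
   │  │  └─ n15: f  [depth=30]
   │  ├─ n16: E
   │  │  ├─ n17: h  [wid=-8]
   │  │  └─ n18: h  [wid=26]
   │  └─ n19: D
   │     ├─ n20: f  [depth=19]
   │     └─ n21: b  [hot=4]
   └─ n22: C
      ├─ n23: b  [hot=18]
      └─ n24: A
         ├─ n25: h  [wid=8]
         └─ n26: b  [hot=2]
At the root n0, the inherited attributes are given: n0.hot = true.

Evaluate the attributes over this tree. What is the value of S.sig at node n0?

false

1. n0.hot = true  [given at root]
2. n1.pre = "nr"  ["nr"]
3. n2.hot = 22  [terminal]
4. n3.pre = "nrn"  [E₀.pre ++ "n"]
5. n4.fin = -2  [terminal]
6. n5.mk = -6  [e₀.fin - 4]
7. n6.wid = -8  [terminal]
8. n7.fin = 14  [terminal]
9. n8.wid = -6  [terminal]
10. n5.hot = true  [a.wid > -7]
11. n5.fin = false  [a.wid == e.fin]
12. n9.fin = 23  [terminal]
13. n3.idx = false  [C.hot == false]
14. n1.idx = false  [E₁.idx == true]
15. n10.mk = 25  [25]
16. n11.hot = true  [C₀.mk > 24]
17. n12.pre = "yx"  ["yx"]
18. n13.depth = -2  [terminal]
19. n14.wid = -2  [terminal]
20. n15.depth = 30  [terminal]
21. n12.idx = true  [true]
22. n16.pre = "mp"  ["mp"]
23. n17.wid = -8  [terminal]
24. n18.wid = 26  [terminal]
25. n16.idx = false  [h₁.wid > 26]
26. n19.hot = 28  [28]
27. n19.mk = 22  [22]
28. n20.depth = 19  [terminal]
29. n21.hot = 4  [terminal]
30. n19.tag = -4  [f.depth * 3 - 61]
31. n11.sig = false  [E₁.idx == true]
32. n11.pre = 23  [D.tag + 27]
33. n22.mk = 27  [C₀.mk + 2]
34. n23.hot = 18  [terminal]
35. n24.ok = false  [C.mk == b.hot]
36. n24.key = "xz"  ["xz"]
37. n25.wid = 8  [terminal]
38. n26.hot = 2  [terminal]
39. n24.val = "vxz"  ["v" ++ A.key]
40. n22.hot = true  [C.mk > 26]
41. n22.fin = false  [b.hot > 18]
42. n10.hot = true  [C₁.hot == true]
43. n10.fin = false  [C₀.mk > 25]
44. n0.sig = false  [C.hot == false]
45. n0.pre = 13  [13]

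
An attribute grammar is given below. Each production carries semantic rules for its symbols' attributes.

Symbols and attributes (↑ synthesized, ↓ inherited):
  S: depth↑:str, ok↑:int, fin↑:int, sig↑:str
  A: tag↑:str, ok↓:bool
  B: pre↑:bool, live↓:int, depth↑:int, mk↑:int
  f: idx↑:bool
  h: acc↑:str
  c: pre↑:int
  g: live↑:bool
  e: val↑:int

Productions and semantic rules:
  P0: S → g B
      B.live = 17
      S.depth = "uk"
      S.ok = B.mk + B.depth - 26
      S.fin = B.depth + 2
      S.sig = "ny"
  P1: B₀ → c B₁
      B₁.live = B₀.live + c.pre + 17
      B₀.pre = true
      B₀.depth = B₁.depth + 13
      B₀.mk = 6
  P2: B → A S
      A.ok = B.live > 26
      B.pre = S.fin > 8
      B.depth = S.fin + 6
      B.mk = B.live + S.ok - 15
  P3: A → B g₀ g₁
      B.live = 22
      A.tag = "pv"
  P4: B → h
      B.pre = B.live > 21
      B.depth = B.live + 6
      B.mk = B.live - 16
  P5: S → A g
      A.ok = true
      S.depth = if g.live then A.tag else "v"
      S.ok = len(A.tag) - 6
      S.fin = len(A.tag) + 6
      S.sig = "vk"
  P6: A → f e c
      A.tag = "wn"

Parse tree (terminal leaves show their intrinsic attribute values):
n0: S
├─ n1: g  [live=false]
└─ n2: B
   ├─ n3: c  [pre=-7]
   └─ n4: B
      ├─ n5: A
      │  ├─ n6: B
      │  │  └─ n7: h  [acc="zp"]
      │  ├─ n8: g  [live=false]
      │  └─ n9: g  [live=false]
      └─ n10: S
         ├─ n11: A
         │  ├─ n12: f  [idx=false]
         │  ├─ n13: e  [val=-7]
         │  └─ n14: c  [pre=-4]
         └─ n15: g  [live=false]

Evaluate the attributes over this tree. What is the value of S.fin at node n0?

29

1. n1.live = false  [terminal]
2. n2.live = 17  [17]
3. n3.pre = -7  [terminal]
4. n4.live = 27  [B₀.live + c.pre + 17]
5. n5.ok = true  [B.live > 26]
6. n6.live = 22  [22]
7. n7.acc = "zp"  [terminal]
8. n6.pre = true  [B.live > 21]
9. n6.depth = 28  [B.live + 6]
10. n6.mk = 6  [B.live - 16]
11. n8.live = false  [terminal]
12. n9.live = false  [terminal]
13. n5.tag = "pv"  ["pv"]
14. n11.ok = true  [true]
15. n12.idx = false  [terminal]
16. n13.val = -7  [terminal]
17. n14.pre = -4  [terminal]
18. n11.tag = "wn"  ["wn"]
19. n15.live = false  [terminal]
20. n10.depth = "v"  [if g.live then A.tag else "v"]
21. n10.ok = -4  [len(A.tag) - 6]
22. n10.fin = 8  [len(A.tag) + 6]
23. n10.sig = "vk"  ["vk"]
24. n4.pre = false  [S.fin > 8]
25. n4.depth = 14  [S.fin + 6]
26. n4.mk = 8  [B.live + S.ok - 15]
27. n2.pre = true  [true]
28. n2.depth = 27  [B₁.depth + 13]
29. n2.mk = 6  [6]
30. n0.depth = "uk"  ["uk"]
31. n0.ok = 7  [B.mk + B.depth - 26]
32. n0.fin = 29  [B.depth + 2]
33. n0.sig = "ny"  ["ny"]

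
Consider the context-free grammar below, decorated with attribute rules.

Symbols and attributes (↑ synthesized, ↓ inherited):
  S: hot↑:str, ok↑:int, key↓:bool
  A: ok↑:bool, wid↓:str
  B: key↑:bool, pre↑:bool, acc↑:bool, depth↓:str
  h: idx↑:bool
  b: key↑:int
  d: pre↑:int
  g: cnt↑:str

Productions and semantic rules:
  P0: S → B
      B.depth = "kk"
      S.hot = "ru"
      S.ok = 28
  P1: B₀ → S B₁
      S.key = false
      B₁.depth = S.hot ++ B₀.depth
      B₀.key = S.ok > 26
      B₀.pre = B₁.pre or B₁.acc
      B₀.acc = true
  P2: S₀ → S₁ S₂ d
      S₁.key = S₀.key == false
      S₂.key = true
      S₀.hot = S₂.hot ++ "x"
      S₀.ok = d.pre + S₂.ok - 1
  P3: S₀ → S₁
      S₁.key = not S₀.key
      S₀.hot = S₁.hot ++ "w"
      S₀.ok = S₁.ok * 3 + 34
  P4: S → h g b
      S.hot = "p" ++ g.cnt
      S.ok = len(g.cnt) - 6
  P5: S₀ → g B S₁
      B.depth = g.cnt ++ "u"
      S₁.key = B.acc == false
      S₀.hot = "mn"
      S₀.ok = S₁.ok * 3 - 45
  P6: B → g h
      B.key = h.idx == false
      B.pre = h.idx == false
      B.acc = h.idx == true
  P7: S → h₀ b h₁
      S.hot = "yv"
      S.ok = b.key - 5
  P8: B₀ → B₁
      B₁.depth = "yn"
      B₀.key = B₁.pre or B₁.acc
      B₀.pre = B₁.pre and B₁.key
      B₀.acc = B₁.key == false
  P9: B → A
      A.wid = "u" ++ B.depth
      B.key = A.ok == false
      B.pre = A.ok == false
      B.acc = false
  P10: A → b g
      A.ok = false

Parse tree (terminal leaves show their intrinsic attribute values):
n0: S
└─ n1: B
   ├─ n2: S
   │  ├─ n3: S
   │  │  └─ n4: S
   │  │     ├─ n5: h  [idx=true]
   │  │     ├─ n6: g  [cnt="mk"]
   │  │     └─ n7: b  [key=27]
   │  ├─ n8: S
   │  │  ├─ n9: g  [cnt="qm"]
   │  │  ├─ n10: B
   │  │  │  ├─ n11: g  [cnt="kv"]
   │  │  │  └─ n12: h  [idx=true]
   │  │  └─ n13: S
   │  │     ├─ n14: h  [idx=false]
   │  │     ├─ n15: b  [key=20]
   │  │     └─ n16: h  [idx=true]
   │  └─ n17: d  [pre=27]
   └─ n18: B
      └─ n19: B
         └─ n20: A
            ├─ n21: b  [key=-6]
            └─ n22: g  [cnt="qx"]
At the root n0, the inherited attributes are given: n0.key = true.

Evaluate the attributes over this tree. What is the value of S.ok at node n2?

1. n0.key = true  [given at root]
2. n1.depth = "kk"  ["kk"]
3. n2.key = false  [false]
4. n3.key = true  [S₀.key == false]
5. n4.key = false  [not S₀.key]
6. n5.idx = true  [terminal]
7. n6.cnt = "mk"  [terminal]
8. n7.key = 27  [terminal]
9. n4.hot = "pmk"  ["p" ++ g.cnt]
10. n4.ok = -4  [len(g.cnt) - 6]
11. n3.hot = "pmkw"  [S₁.hot ++ "w"]
12. n3.ok = 22  [S₁.ok * 3 + 34]
13. n8.key = true  [true]
14. n9.cnt = "qm"  [terminal]
15. n10.depth = "qmu"  [g.cnt ++ "u"]
16. n11.cnt = "kv"  [terminal]
17. n12.idx = true  [terminal]
18. n10.key = false  [h.idx == false]
19. n10.pre = false  [h.idx == false]
20. n10.acc = true  [h.idx == true]
21. n13.key = false  [B.acc == false]
22. n14.idx = false  [terminal]
23. n15.key = 20  [terminal]
24. n16.idx = true  [terminal]
25. n13.hot = "yv"  ["yv"]
26. n13.ok = 15  [b.key - 5]
27. n8.hot = "mn"  ["mn"]
28. n8.ok = 0  [S₁.ok * 3 - 45]
29. n17.pre = 27  [terminal]
30. n2.hot = "mnx"  [S₂.hot ++ "x"]
31. n2.ok = 26  [d.pre + S₂.ok - 1]
32. n18.depth = "mnxkk"  [S.hot ++ B₀.depth]
33. n19.depth = "yn"  ["yn"]
34. n20.wid = "uyn"  ["u" ++ B.depth]
35. n21.key = -6  [terminal]
36. n22.cnt = "qx"  [terminal]
37. n20.ok = false  [false]
38. n19.key = true  [A.ok == false]
39. n19.pre = true  [A.ok == false]
40. n19.acc = false  [false]
41. n18.key = true  [B₁.pre or B₁.acc]
42. n18.pre = true  [B₁.pre and B₁.key]
43. n18.acc = false  [B₁.key == false]
44. n1.key = false  [S.ok > 26]
45. n1.pre = true  [B₁.pre or B₁.acc]
46. n1.acc = true  [true]
47. n0.hot = "ru"  ["ru"]
48. n0.ok = 28  [28]

26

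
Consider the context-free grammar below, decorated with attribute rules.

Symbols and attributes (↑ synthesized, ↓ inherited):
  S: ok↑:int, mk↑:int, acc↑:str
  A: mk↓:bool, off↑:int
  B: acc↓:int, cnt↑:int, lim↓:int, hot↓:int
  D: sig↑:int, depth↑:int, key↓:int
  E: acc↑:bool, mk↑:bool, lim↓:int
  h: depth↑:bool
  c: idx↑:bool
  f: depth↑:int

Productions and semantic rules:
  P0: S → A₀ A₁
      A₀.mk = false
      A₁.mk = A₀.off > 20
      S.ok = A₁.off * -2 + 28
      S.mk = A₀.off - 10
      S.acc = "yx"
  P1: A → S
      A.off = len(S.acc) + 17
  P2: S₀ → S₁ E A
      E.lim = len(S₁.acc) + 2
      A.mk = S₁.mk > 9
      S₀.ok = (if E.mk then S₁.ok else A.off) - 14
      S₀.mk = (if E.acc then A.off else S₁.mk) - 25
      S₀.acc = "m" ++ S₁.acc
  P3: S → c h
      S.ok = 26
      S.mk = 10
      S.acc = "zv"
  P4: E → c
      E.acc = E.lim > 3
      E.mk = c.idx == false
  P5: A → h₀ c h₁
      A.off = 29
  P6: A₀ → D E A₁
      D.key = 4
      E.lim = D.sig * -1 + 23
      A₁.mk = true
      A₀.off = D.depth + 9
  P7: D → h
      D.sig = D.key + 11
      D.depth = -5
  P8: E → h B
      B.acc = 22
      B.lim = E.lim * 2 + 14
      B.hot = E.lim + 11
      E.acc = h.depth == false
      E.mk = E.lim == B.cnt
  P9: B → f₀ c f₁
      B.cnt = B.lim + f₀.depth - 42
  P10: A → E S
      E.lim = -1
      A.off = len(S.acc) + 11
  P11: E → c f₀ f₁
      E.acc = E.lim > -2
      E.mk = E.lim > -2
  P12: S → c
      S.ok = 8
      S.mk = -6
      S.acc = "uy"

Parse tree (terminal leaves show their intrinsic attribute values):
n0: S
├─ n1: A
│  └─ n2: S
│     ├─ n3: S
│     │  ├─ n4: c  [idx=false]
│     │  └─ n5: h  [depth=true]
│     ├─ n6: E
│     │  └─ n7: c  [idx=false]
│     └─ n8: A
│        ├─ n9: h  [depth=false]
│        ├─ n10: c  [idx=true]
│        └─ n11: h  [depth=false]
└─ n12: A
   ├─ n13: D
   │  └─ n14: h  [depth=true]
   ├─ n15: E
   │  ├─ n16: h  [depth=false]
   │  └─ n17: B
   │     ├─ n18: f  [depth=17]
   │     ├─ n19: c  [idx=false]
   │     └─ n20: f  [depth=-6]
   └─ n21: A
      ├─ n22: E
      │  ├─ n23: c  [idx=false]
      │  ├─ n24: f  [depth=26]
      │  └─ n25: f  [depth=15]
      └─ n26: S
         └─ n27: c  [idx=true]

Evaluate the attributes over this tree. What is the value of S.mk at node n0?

10

1. n1.mk = false  [false]
2. n4.idx = false  [terminal]
3. n5.depth = true  [terminal]
4. n3.ok = 26  [26]
5. n3.mk = 10  [10]
6. n3.acc = "zv"  ["zv"]
7. n6.lim = 4  [len(S₁.acc) + 2]
8. n7.idx = false  [terminal]
9. n6.acc = true  [E.lim > 3]
10. n6.mk = true  [c.idx == false]
11. n8.mk = true  [S₁.mk > 9]
12. n9.depth = false  [terminal]
13. n10.idx = true  [terminal]
14. n11.depth = false  [terminal]
15. n8.off = 29  [29]
16. n2.ok = 12  [(if E.mk then S₁.ok else A.off) - 14]
17. n2.mk = 4  [(if E.acc then A.off else S₁.mk) - 25]
18. n2.acc = "mzv"  ["m" ++ S₁.acc]
19. n1.off = 20  [len(S.acc) + 17]
20. n12.mk = false  [A₀.off > 20]
21. n13.key = 4  [4]
22. n14.depth = true  [terminal]
23. n13.sig = 15  [D.key + 11]
24. n13.depth = -5  [-5]
25. n15.lim = 8  [D.sig * -1 + 23]
26. n16.depth = false  [terminal]
27. n17.acc = 22  [22]
28. n17.lim = 30  [E.lim * 2 + 14]
29. n17.hot = 19  [E.lim + 11]
30. n18.depth = 17  [terminal]
31. n19.idx = false  [terminal]
32. n20.depth = -6  [terminal]
33. n17.cnt = 5  [B.lim + f₀.depth - 42]
34. n15.acc = true  [h.depth == false]
35. n15.mk = false  [E.lim == B.cnt]
36. n21.mk = true  [true]
37. n22.lim = -1  [-1]
38. n23.idx = false  [terminal]
39. n24.depth = 26  [terminal]
40. n25.depth = 15  [terminal]
41. n22.acc = true  [E.lim > -2]
42. n22.mk = true  [E.lim > -2]
43. n27.idx = true  [terminal]
44. n26.ok = 8  [8]
45. n26.mk = -6  [-6]
46. n26.acc = "uy"  ["uy"]
47. n21.off = 13  [len(S.acc) + 11]
48. n12.off = 4  [D.depth + 9]
49. n0.ok = 20  [A₁.off * -2 + 28]
50. n0.mk = 10  [A₀.off - 10]
51. n0.acc = "yx"  ["yx"]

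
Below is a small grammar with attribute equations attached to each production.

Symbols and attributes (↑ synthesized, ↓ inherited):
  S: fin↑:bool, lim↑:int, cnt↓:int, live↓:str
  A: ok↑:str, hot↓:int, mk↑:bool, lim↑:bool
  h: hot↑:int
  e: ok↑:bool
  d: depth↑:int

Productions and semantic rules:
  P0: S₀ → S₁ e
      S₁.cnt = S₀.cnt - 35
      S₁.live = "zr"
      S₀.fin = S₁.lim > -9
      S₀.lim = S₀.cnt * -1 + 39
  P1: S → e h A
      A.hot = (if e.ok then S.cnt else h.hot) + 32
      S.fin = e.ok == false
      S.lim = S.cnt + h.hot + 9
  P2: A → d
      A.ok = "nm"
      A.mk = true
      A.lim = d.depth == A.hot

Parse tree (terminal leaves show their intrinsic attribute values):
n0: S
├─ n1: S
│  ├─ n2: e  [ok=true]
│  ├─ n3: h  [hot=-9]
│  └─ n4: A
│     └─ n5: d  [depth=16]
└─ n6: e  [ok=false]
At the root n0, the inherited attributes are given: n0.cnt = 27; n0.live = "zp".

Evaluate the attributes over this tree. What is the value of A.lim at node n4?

1. n0.cnt = 27  [given at root]
2. n0.live = "zp"  [given at root]
3. n1.cnt = -8  [S₀.cnt - 35]
4. n1.live = "zr"  ["zr"]
5. n2.ok = true  [terminal]
6. n3.hot = -9  [terminal]
7. n4.hot = 24  [(if e.ok then S.cnt else h.hot) + 32]
8. n5.depth = 16  [terminal]
9. n4.ok = "nm"  ["nm"]
10. n4.mk = true  [true]
11. n4.lim = false  [d.depth == A.hot]
12. n1.fin = false  [e.ok == false]
13. n1.lim = -8  [S.cnt + h.hot + 9]
14. n6.ok = false  [terminal]
15. n0.fin = true  [S₁.lim > -9]
16. n0.lim = 12  [S₀.cnt * -1 + 39]

false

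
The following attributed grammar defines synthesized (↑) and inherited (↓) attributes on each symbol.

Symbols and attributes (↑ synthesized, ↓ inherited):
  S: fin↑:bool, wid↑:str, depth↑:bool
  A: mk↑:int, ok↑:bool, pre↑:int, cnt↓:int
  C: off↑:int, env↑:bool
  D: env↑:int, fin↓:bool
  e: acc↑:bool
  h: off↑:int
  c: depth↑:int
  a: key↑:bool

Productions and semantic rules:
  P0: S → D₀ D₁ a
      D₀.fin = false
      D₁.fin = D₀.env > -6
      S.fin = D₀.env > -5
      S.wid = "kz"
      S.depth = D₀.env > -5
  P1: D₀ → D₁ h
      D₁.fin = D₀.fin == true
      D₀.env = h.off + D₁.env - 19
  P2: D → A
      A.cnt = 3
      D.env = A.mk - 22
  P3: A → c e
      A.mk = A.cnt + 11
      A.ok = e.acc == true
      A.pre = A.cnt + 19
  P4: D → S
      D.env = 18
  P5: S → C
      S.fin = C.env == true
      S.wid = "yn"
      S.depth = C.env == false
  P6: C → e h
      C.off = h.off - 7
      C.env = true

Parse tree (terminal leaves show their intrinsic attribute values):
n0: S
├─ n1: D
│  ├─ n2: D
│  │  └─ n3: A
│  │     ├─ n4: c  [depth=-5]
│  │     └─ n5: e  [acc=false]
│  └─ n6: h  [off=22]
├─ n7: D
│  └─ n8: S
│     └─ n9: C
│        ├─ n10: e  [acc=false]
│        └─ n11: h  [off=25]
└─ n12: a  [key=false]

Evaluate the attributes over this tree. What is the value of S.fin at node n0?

1. n1.fin = false  [false]
2. n2.fin = false  [D₀.fin == true]
3. n3.cnt = 3  [3]
4. n4.depth = -5  [terminal]
5. n5.acc = false  [terminal]
6. n3.mk = 14  [A.cnt + 11]
7. n3.ok = false  [e.acc == true]
8. n3.pre = 22  [A.cnt + 19]
9. n2.env = -8  [A.mk - 22]
10. n6.off = 22  [terminal]
11. n1.env = -5  [h.off + D₁.env - 19]
12. n7.fin = true  [D₀.env > -6]
13. n10.acc = false  [terminal]
14. n11.off = 25  [terminal]
15. n9.off = 18  [h.off - 7]
16. n9.env = true  [true]
17. n8.fin = true  [C.env == true]
18. n8.wid = "yn"  ["yn"]
19. n8.depth = false  [C.env == false]
20. n7.env = 18  [18]
21. n12.key = false  [terminal]
22. n0.fin = false  [D₀.env > -5]
23. n0.wid = "kz"  ["kz"]
24. n0.depth = false  [D₀.env > -5]

false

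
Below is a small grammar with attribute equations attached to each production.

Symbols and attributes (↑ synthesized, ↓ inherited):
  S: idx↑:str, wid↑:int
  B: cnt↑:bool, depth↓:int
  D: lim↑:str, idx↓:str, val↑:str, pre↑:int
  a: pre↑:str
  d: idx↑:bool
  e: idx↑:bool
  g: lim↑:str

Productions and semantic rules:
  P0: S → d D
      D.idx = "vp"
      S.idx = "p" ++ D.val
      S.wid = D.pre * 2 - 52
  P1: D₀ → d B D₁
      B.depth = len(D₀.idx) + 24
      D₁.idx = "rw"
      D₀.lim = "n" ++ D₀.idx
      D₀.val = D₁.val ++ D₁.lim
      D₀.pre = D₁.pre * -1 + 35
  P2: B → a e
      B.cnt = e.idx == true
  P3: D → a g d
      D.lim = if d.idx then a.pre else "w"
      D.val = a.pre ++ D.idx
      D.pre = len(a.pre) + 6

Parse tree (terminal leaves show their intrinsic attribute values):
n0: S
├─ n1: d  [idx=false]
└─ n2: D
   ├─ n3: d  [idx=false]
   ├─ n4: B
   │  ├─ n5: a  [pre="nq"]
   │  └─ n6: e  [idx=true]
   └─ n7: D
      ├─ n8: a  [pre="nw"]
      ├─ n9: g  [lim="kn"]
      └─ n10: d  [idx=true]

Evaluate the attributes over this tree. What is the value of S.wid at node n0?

2

1. n1.idx = false  [terminal]
2. n2.idx = "vp"  ["vp"]
3. n3.idx = false  [terminal]
4. n4.depth = 26  [len(D₀.idx) + 24]
5. n5.pre = "nq"  [terminal]
6. n6.idx = true  [terminal]
7. n4.cnt = true  [e.idx == true]
8. n7.idx = "rw"  ["rw"]
9. n8.pre = "nw"  [terminal]
10. n9.lim = "kn"  [terminal]
11. n10.idx = true  [terminal]
12. n7.lim = "nw"  [if d.idx then a.pre else "w"]
13. n7.val = "nwrw"  [a.pre ++ D.idx]
14. n7.pre = 8  [len(a.pre) + 6]
15. n2.lim = "nvp"  ["n" ++ D₀.idx]
16. n2.val = "nwrwnw"  [D₁.val ++ D₁.lim]
17. n2.pre = 27  [D₁.pre * -1 + 35]
18. n0.idx = "pnwrwnw"  ["p" ++ D.val]
19. n0.wid = 2  [D.pre * 2 - 52]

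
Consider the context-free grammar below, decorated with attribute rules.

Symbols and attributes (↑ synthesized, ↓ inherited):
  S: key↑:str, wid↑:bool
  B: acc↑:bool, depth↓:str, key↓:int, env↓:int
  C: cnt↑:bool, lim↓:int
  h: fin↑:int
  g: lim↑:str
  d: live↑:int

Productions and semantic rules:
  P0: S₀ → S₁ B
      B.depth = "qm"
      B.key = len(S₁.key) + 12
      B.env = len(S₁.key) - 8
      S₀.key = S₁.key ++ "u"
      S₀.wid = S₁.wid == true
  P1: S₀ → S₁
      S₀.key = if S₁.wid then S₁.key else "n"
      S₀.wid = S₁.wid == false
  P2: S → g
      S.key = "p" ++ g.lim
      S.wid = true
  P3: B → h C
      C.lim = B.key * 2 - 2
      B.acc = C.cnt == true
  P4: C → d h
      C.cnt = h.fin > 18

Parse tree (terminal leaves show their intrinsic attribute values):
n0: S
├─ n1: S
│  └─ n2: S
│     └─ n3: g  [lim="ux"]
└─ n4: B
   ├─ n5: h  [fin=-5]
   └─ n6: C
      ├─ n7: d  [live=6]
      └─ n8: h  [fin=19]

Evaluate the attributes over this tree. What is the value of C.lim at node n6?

28

1. n3.lim = "ux"  [terminal]
2. n2.key = "pux"  ["p" ++ g.lim]
3. n2.wid = true  [true]
4. n1.key = "pux"  [if S₁.wid then S₁.key else "n"]
5. n1.wid = false  [S₁.wid == false]
6. n4.depth = "qm"  ["qm"]
7. n4.key = 15  [len(S₁.key) + 12]
8. n4.env = -5  [len(S₁.key) - 8]
9. n5.fin = -5  [terminal]
10. n6.lim = 28  [B.key * 2 - 2]
11. n7.live = 6  [terminal]
12. n8.fin = 19  [terminal]
13. n6.cnt = true  [h.fin > 18]
14. n4.acc = true  [C.cnt == true]
15. n0.key = "puxu"  [S₁.key ++ "u"]
16. n0.wid = false  [S₁.wid == true]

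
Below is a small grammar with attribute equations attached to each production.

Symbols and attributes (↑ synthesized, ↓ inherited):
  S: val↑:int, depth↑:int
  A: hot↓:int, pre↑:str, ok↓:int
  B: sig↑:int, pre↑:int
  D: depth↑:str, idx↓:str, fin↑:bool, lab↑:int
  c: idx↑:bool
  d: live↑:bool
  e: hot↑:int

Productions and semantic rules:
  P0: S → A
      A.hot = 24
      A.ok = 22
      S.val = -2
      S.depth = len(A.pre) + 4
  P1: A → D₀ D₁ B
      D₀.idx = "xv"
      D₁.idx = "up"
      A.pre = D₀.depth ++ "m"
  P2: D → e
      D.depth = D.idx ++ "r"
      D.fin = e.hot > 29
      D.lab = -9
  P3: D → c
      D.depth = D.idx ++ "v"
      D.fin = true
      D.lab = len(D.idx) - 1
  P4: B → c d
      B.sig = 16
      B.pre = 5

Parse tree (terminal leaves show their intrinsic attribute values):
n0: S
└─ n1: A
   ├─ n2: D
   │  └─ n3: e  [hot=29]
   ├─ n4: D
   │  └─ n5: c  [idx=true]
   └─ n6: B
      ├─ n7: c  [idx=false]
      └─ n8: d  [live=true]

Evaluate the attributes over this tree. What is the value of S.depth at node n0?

8

1. n1.hot = 24  [24]
2. n1.ok = 22  [22]
3. n2.idx = "xv"  ["xv"]
4. n3.hot = 29  [terminal]
5. n2.depth = "xvr"  [D.idx ++ "r"]
6. n2.fin = false  [e.hot > 29]
7. n2.lab = -9  [-9]
8. n4.idx = "up"  ["up"]
9. n5.idx = true  [terminal]
10. n4.depth = "upv"  [D.idx ++ "v"]
11. n4.fin = true  [true]
12. n4.lab = 1  [len(D.idx) - 1]
13. n7.idx = false  [terminal]
14. n8.live = true  [terminal]
15. n6.sig = 16  [16]
16. n6.pre = 5  [5]
17. n1.pre = "xvrm"  [D₀.depth ++ "m"]
18. n0.val = -2  [-2]
19. n0.depth = 8  [len(A.pre) + 4]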